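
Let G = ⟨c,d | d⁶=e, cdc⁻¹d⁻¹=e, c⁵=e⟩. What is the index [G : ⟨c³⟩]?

First find ord(c³) by computing successive powers:
  (c³)¹ = c³, (c³)² = c, (c³)³ = c⁴, (c³)⁴ = c², (c³)⁵ = e.
So |⟨c³⟩| = ord(c³) = 5. With |G| = 30, by Lagrange [G : ⟨c³⟩] = 30/5 = 6.

Answer: 6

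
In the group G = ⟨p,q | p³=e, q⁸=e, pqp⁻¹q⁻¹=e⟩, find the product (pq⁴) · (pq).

Compute (pq⁴) · (pq) by multiplying left to right and reducing via the relations at each step:
  (pq⁴) · p = p²q⁴
  (p²q⁴) · q = p²q⁵

Answer: p²q⁵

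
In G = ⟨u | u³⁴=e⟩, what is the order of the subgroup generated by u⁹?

|⟨u⁹⟩| equals the order of u⁹. Compute successive powers until reaching e:
  (u⁹)¹ = u⁹, (u⁹)² = u¹⁸, (u⁹)³ = u²⁷, (u⁹)⁴ = u², (u⁹)⁵ = u¹¹, (u⁹)⁶ = u²⁰, (u⁹)⁷ = u²⁹, (u⁹)⁸ = u⁴, (u⁹)⁹ = u¹³, (u⁹)¹⁰ = u²², (u⁹)¹¹ = u³¹, (u⁹)¹² = u⁶, (u⁹)¹³ = u¹⁵, (u⁹)¹⁴ = u²⁴, (u⁹)¹⁵ = u³³, (u⁹)¹⁶ = u⁸, (u⁹)¹⁷ = u¹⁷, (u⁹)¹⁸ = u²⁶, (u⁹)¹⁹ = u, (u⁹)²⁰ = u¹⁰, (u⁹)²¹ = u¹⁹, (u⁹)²² = u²⁸, (u⁹)²³ = u³, (u⁹)²⁴ = u¹², (u⁹)²⁵ = u²¹, (u⁹)²⁶ = u³⁰, (u⁹)²⁷ = u⁵, (u⁹)²⁸ = u¹⁴, (u⁹)²⁹ = u²³, (u⁹)³⁰ = u³², (u⁹)³¹ = u⁷, (u⁹)³² = u¹⁶, (u⁹)³³ = u²⁵, (u⁹)³⁴ = e.
The smallest positive k with (u⁹)ᵏ = e is 34, so |⟨u⁹⟩| = 34.

Answer: 34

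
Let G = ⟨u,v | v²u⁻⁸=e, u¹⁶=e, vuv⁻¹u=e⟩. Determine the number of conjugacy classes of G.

The conjugacy classes (representative and size) are:
  [e] (size 1), [u] (size 2), [u¹⁴] (size 2), [u¹³] (size 2), [u¹²] (size 2), [u⁵] (size 2), [u¹⁰] (size 2), [u⁷] (size 2), [u⁸] (size 1), [v⁻¹] (size 8), [u⁷v⁻¹] (size 8).
Class equation: 1 + 2 + 2 + 2 + 2 + 2 + 2 + 2 + 1 + 8 + 8 = 32 = |G|. So G has 11 conjugacy classes.

Answer: 11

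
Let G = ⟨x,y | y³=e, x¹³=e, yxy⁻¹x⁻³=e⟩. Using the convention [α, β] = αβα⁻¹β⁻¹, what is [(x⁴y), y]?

[(x⁴y), y] = (x⁴y)·y·(x⁴y)⁻¹·y⁻¹.
  (x⁴y) · y = x⁴y²
  (x⁴y²) · (x³y²) = x⁵y
  (x⁵y) · (y²) = x⁵

Answer: x⁵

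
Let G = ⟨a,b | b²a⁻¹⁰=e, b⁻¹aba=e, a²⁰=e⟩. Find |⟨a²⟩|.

|⟨a²⟩| equals the order of a². Compute successive powers until reaching e:
  (a²)¹ = a², (a²)² = a⁴, (a²)³ = a⁶, (a²)⁴ = a⁸, (a²)⁵ = a¹⁰, (a²)⁶ = a¹², (a²)⁷ = a¹⁴, (a²)⁸ = a¹⁶, (a²)⁹ = a¹⁸, (a²)¹⁰ = e.
The smallest positive k with (a²)ᵏ = e is 10, so |⟨a²⟩| = 10.

Answer: 10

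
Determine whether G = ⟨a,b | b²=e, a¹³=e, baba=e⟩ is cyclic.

Every cyclic group is abelian. But a·b = ab while b·a = a¹²b, so a·b ≠ b·a and G is not abelian. Hence G is not cyclic.

Answer: No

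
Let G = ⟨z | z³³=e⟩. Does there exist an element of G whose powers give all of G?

|G| = 33. The element z has order 33 (its powers give 33 distinct elements), so ⟨z⟩ = G and G is cyclic.

Answer: Yes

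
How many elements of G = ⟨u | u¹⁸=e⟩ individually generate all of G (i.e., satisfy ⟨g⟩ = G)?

G is cyclic of order 18. An element generates G iff its order is 18, and a cyclic group of order 18 has exactly φ(18) = 6 such elements.

Answer: 6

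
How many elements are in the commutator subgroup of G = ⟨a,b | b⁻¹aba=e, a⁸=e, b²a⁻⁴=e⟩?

G' = [G, G] is generated by all commutators. The generator-pair commutators are: [a, b] = a².
The subgroup they normally generate is {e, a², a⁴, a⁶}, of order 4.
Check: |G/G'| = 16/4 = 4 is the order of the abelianisation.

Answer: 4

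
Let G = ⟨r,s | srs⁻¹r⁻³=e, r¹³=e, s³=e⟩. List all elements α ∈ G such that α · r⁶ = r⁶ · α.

⟨r⁶⟩ ⊆ C_G(r⁶) since powers of r⁶ commute with r⁶; so |C_G(r⁶)| ≥ |⟨r⁶⟩| = 13.
By orbit–stabilizer, |C_G(r⁶)| = |G| / |conj. class of r⁶| = 39 / 3 = 13.
The 13 elements commuting with r⁶ are {e, r, r², r³, r⁴, r⁵, r⁶, r⁷, r⁸, r⁹, r¹⁰, r¹¹, r¹²}.

Answer: {e, r, r², r³, r⁴, r⁵, r⁶, r⁷, r⁸, r⁹, r¹⁰, r¹¹, r¹²}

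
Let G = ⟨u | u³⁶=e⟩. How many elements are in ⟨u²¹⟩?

|⟨u²¹⟩| equals the order of u²¹. Compute successive powers until reaching e:
  (u²¹)¹ = u²¹, (u²¹)² = u⁶, (u²¹)³ = u²⁷, (u²¹)⁴ = u¹², (u²¹)⁵ = u³³, (u²¹)⁶ = u¹⁸, (u²¹)⁷ = u³, (u²¹)⁸ = u²⁴, (u²¹)⁹ = u⁹, (u²¹)¹⁰ = u³⁰, (u²¹)¹¹ = u¹⁵, (u²¹)¹² = e.
The smallest positive k with (u²¹)ᵏ = e is 12, so |⟨u²¹⟩| = 12.

Answer: 12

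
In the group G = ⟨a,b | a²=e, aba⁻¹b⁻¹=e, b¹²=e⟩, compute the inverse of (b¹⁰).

The order of (b¹⁰) is 6 (smallest k with (b¹⁰)ᵏ = e), so (b¹⁰)⁻¹ = (b¹⁰)⁵ = b².
Check: (b¹⁰) · (b²) → (b¹⁰) · b² = e, giving e as required.

Answer: b²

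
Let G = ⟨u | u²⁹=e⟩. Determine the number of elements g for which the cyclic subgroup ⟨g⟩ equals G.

G is cyclic of order 29. An element generates G iff its order is 29, and a cyclic group of order 29 has exactly φ(29) = 28 such elements.

Answer: 28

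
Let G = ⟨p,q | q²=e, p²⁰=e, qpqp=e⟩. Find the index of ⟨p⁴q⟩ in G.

First find ord(p⁴q) by computing successive powers:
  (p⁴q)¹ = p⁴q, (p⁴q)² = e.
So |⟨p⁴q⟩| = ord(p⁴q) = 2. With |G| = 40, by Lagrange [G : ⟨p⁴q⟩] = 40/2 = 20.

Answer: 20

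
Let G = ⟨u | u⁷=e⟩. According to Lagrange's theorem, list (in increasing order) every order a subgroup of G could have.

|G| = 7 = 7. By Lagrange's theorem the order of any subgroup divides 7; the divisors of 7 are 1, 7.

Answer: 1, 7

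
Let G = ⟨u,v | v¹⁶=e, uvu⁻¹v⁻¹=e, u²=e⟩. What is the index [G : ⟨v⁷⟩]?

First find ord(v⁷) by computing successive powers:
  (v⁷)¹ = v⁷, (v⁷)² = v¹⁴, (v⁷)³ = v⁵, (v⁷)⁴ = v¹², (v⁷)⁵ = v³, (v⁷)⁶ = v¹⁰, (v⁷)⁷ = v, (v⁷)⁸ = v⁸, (v⁷)⁹ = v¹⁵, (v⁷)¹⁰ = v⁶, (v⁷)¹¹ = v¹³, (v⁷)¹² = v⁴, (v⁷)¹³ = v¹¹, (v⁷)¹⁴ = v², (v⁷)¹⁵ = v⁹, (v⁷)¹⁶ = e.
So |⟨v⁷⟩| = ord(v⁷) = 16. With |G| = 32, by Lagrange [G : ⟨v⁷⟩] = 32/16 = 2.

Answer: 2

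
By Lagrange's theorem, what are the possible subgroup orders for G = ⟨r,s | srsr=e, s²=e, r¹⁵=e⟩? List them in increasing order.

|G| = 30 = 2 · 3 · 5. By Lagrange's theorem the order of any subgroup divides 30; the divisors of 30 are 1, 2, 3, 5, 6, 10, 15, 30.

Answer: 1, 2, 3, 5, 6, 10, 15, 30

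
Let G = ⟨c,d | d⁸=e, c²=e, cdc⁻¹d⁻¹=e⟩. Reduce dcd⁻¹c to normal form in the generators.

Multiply left to right, reducing at each step:
  d · c = cd
  (cd) · d⁻¹ = c
  c · c = e

Answer: e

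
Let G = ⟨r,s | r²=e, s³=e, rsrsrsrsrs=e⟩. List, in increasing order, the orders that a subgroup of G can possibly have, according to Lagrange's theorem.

|G| = 60 = 2² · 3 · 5. By Lagrange's theorem the order of any subgroup divides 60; the divisors of 60 are 1, 2, 3, 4, 5, 6, 10, 12, 15, 20, 30, 60.

Answer: 1, 2, 3, 4, 5, 6, 10, 12, 15, 20, 30, 60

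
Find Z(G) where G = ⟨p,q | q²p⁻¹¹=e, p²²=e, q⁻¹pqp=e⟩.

An element z ∈ Z(G) iff z commutes with every generator.
For example p¹¹ is central: (p¹¹)·p = p¹² = p·(p¹¹); (p¹¹)·q = q⁻¹ = q·(p¹¹).
Whereas p ∉ Z(G) since p·q = pq ≠ p¹⁰q⁻¹ = q·p.
Checking each of the 44 elements this way gives Z(G) = {e, p¹¹}, of order 2.

Answer: {e, p¹¹}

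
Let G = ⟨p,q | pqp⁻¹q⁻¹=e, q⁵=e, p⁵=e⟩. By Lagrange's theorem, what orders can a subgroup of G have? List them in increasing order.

|G| = 25 = 5². By Lagrange's theorem the order of any subgroup divides 25; the divisors of 25 are 1, 5, 25.

Answer: 1, 5, 25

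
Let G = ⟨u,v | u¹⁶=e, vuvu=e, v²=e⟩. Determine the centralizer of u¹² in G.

⟨u¹²⟩ ⊆ C_G(u¹²) since powers of u¹² commute with u¹²; so |C_G(u¹²)| ≥ |⟨u¹²⟩| = 4.
By orbit–stabilizer, |C_G(u¹²)| = |G| / |conj. class of u¹²| = 32 / 2 = 16.
The 16 elements commuting with u¹² are {e, u, u², u³, u⁴, u⁵, u⁶, u⁷, u⁸, u⁹, u¹⁰, u¹¹, u¹², u¹³, u¹⁴, u¹⁵}.

Answer: {e, u, u², u³, u⁴, u⁵, u⁶, u⁷, u⁸, u⁹, u¹⁰, u¹¹, u¹², u¹³, u¹⁴, u¹⁵}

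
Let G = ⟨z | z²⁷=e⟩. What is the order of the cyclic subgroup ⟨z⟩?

|⟨z⟩| equals the order of z. Compute successive powers until reaching e:
  z¹ = z, z² = z², z³ = z³, z⁴ = z⁴, z⁵ = z⁵, z⁶ = z⁶, z⁷ = z⁷, z⁸ = z⁸, z⁹ = z⁹, z¹⁰ = z¹⁰, z¹¹ = z¹¹, z¹² = z¹², z¹³ = z¹³, z¹⁴ = z¹⁴, z¹⁵ = z¹⁵, z¹⁶ = z¹⁶, z¹⁷ = z¹⁷, z¹⁸ = z¹⁸, z¹⁹ = z¹⁹, z²⁰ = z²⁰, z²¹ = z²¹, z²² = z²², z²³ = z²³, z²⁴ = z²⁴, z²⁵ = z²⁵, z²⁶ = z²⁶, z²⁷ = e.
The smallest positive k with zᵏ = e is 27, so |⟨z⟩| = 27.

Answer: 27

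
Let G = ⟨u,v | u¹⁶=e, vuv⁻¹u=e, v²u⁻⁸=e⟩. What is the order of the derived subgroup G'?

G' = [G, G] is generated by all commutators. The generator-pair commutators are: [u, v] = u².
The subgroup they normally generate is {e, u², u⁴, u⁶, u⁸, u¹⁰, u¹², u¹⁴}, of order 8.
Check: |G/G'| = 32/8 = 4 is the order of the abelianisation.

Answer: 8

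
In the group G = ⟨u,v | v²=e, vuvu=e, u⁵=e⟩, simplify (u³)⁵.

Compute successive powers of (u³), reducing at each step:
  (u³)²: (u³) · u³ = u
  (u³)³: u · u³ = u⁴
  (u³)⁴: (u⁴) · u³ = u²
  (u³)⁵: (u²) · u³ = e

Answer: e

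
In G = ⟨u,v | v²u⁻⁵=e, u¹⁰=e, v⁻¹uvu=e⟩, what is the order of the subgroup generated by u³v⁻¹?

|⟨u³v⁻¹⟩| equals the order of u³v⁻¹. Compute successive powers until reaching e:
  (u³v⁻¹)¹ = u³v⁻¹, (u³v⁻¹)² = u⁵, (u³v⁻¹)³ = u³v, (u³v⁻¹)⁴ = e.
The smallest positive k with (u³v⁻¹)ᵏ = e is 4, so |⟨u³v⁻¹⟩| = 4.

Answer: 4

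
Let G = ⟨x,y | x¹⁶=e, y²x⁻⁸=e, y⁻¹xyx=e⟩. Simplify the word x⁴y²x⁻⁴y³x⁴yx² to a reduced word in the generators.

Multiply left to right, reducing at each step:
  (x⁴) · y² = x¹²
  (x¹²) · x⁻⁴ = x⁸
  (x⁸) · y³ = y
  y · x⁴ = x⁴y⁻¹
  (x⁴y⁻¹) · y = x⁴
  (x⁴) · x² = x⁶

Answer: x⁶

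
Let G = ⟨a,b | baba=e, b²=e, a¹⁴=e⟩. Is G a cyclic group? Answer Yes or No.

Every cyclic group is abelian. But a·b = ab while b·a = a¹³b, so a·b ≠ b·a and G is not abelian. Hence G is not cyclic.

Answer: No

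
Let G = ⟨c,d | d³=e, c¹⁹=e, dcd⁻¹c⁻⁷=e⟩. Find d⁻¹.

The order of d is 3 (smallest k with dᵏ = e), so d⁻¹ = d² = d².
Check: d · (d²) → d · d² = e, giving e as required.

Answer: d²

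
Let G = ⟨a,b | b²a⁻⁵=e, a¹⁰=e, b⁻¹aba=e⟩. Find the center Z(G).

An element z ∈ Z(G) iff z commutes with every generator.
For example a⁵ is central: (a⁵)·a = a⁶ = a·(a⁵); (a⁵)·b = b⁻¹ = b·(a⁵).
Whereas a ∉ Z(G) since a·b = ab ≠ a⁴b⁻¹ = b·a.
Checking each of the 20 elements this way gives Z(G) = {e, a⁵}, of order 2.

Answer: {e, a⁵}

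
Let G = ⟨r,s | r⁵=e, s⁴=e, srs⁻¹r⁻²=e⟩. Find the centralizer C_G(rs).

⟨rs⟩ ⊆ C_G(rs) since powers of rs commute with rs; so |C_G(rs)| ≥ |⟨rs⟩| = 4.
By orbit–stabilizer, |C_G(rs)| = |G| / |conj. class of rs| = 20 / 5 = 4.
The 4 elements commuting with rs are {e, rs, r²s³, r³s²}.

Answer: {e, rs, r²s³, r³s²}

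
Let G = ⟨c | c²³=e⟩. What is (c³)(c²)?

Compute (c³) · (c²) by multiplying left to right and reducing via the relations at each step:
  (c³) · c² = c⁵

Answer: c⁵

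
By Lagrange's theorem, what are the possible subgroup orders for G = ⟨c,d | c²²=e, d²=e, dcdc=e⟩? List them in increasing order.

|G| = 44 = 2² · 11. By Lagrange's theorem the order of any subgroup divides 44; the divisors of 44 are 1, 2, 4, 11, 22, 44.

Answer: 1, 2, 4, 11, 22, 44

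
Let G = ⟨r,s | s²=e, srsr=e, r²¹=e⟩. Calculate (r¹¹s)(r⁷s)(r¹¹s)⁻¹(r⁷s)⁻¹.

[(r¹¹s), (r⁷s)] = (r¹¹s)·(r⁷s)·(r¹¹s)⁻¹·(r⁷s)⁻¹.
  (r¹¹s) · (r⁷s) = r⁴
  (r⁴) · (r¹¹s) = r¹⁵s
  (r¹⁵s) · (r⁷s) = r⁸

Answer: r⁸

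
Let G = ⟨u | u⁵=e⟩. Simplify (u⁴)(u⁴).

Compute (u⁴) · (u⁴) by multiplying left to right and reducing via the relations at each step:
  (u⁴) · u⁴ = u³

Answer: u³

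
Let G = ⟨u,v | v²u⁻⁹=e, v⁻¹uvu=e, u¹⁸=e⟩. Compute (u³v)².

Compute successive powers of (u³v), reducing at each step:
  (u³v)²: (u³v) · u³ = v;   v · v = u⁹

Answer: u⁹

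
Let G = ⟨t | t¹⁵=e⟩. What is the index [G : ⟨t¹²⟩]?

First find ord(t¹²) by computing successive powers:
  (t¹²)¹ = t¹², (t¹²)² = t⁹, (t¹²)³ = t⁶, (t¹²)⁴ = t³, (t¹²)⁵ = e.
So |⟨t¹²⟩| = ord(t¹²) = 5. With |G| = 15, by Lagrange [G : ⟨t¹²⟩] = 15/5 = 3.

Answer: 3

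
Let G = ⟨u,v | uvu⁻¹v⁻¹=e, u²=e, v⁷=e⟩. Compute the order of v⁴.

Compute successive powers until reaching e:
  (v⁴)¹ = v⁴, (v⁴)² = v, (v⁴)³ = v⁵, (v⁴)⁴ = v², (v⁴)⁵ = v⁶, (v⁴)⁶ = v³, (v⁴)⁷ = e.
The smallest positive k with (v⁴)ᵏ = e is 7.

Answer: 7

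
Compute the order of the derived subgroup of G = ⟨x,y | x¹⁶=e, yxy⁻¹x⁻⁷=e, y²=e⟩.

G' = [G, G] is generated by all commutators. The generator-pair commutators are: [x, y] = x¹⁰.
The subgroup they normally generate is {e, x², x⁴, x⁶, x⁸, x¹⁰, x¹², x¹⁴}, of order 8.
Check: |G/G'| = 32/8 = 4 is the order of the abelianisation.

Answer: 8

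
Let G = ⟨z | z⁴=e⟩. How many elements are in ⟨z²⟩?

|⟨z²⟩| equals the order of z². Compute successive powers until reaching e:
  (z²)¹ = z², (z²)² = e.
The smallest positive k with (z²)ᵏ = e is 2, so |⟨z²⟩| = 2.

Answer: 2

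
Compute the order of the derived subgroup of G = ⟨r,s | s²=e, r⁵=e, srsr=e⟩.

G' = [G, G] is generated by all commutators. The generator-pair commutators are: [r, s] = r².
The subgroup they normally generate is {e, r, r², r³, r⁴}, of order 5.
Check: |G/G'| = 10/5 = 2 is the order of the abelianisation.

Answer: 5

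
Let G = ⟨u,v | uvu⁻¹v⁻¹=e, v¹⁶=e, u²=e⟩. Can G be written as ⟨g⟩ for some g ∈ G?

|G| = 32, but the maximum element order in G is 16 < 32. No single element generates all of G, so G is not cyclic.

Answer: No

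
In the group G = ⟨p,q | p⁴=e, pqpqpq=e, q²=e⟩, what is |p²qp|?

Compute successive powers until reaching e:
  (p²qp)¹ = p²qp, (p²qp)² = p³qp², (p²qp)³ = e.
The smallest positive k with (p²qp)ᵏ = e is 3.

Answer: 3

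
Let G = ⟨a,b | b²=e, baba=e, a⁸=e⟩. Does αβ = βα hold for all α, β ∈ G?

a·b = ab but b·a = a⁷b, so a·b ≠ b·a and G is not abelian.

Answer: No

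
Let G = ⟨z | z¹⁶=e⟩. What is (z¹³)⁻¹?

The order of (z¹³) is 16 (smallest k with (z¹³)ᵏ = e), so (z¹³)⁻¹ = (z¹³)¹⁵ = z³.
Check: (z¹³) · (z³) → (z¹³) · z³ = e, giving e as required.

Answer: z³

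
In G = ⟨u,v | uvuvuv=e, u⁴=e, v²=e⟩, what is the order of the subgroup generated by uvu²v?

|⟨uvu²v⟩| equals the order of uvu²v. Compute successive powers until reaching e:
  (uvu²v)¹ = uvu²v, (uvu²v)² = e.
The smallest positive k with (uvu²v)ᵏ = e is 2, so |⟨uvu²v⟩| = 2.

Answer: 2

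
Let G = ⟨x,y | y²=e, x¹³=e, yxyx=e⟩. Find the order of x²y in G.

Compute successive powers until reaching e:
  (x²y)¹ = x²y, (x²y)² = e.
The smallest positive k with (x²y)ᵏ = e is 2.

Answer: 2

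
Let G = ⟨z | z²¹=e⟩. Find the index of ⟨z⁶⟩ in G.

First find ord(z⁶) by computing successive powers:
  (z⁶)¹ = z⁶, (z⁶)² = z¹², (z⁶)³ = z¹⁸, (z⁶)⁴ = z³, (z⁶)⁵ = z⁹, (z⁶)⁶ = z¹⁵, (z⁶)⁷ = e.
So |⟨z⁶⟩| = ord(z⁶) = 7. With |G| = 21, by Lagrange [G : ⟨z⁶⟩] = 21/7 = 3.

Answer: 3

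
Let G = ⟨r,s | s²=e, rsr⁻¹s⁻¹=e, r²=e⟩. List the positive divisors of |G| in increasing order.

|G| = 4 = 2². By Lagrange's theorem the order of any subgroup divides 4; the divisors of 4 are 1, 2, 4.

Answer: 1, 2, 4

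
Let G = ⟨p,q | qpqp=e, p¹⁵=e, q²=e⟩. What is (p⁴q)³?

Compute successive powers of (p⁴q), reducing at each step:
  (p⁴q)²: (p⁴q) · p⁴ = q;   q · q = e
  (p⁴q)³: e · p⁴ = p⁴;   (p⁴) · q = p⁴q

Answer: p⁴q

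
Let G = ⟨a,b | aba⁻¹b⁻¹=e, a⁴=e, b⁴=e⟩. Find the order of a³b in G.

Compute successive powers until reaching e:
  (a³b)¹ = a³b, (a³b)² = a²b², (a³b)³ = ab³, (a³b)⁴ = e.
The smallest positive k with (a³b)ᵏ = e is 4.

Answer: 4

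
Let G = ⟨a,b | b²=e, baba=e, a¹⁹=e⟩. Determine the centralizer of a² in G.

⟨a²⟩ ⊆ C_G(a²) since powers of a² commute with a²; so |C_G(a²)| ≥ |⟨a²⟩| = 19.
By orbit–stabilizer, |C_G(a²)| = |G| / |conj. class of a²| = 38 / 2 = 19.
The 19 elements commuting with a² are {e, a, a², a³, a⁴, a⁵, a⁶, a⁷, a⁸, a⁹, a¹⁰, a¹¹, a¹², a¹³, a¹⁴, a¹⁵, a¹⁶, a¹⁷, a¹⁸}.

Answer: {e, a, a², a³, a⁴, a⁵, a⁶, a⁷, a⁸, a⁹, a¹⁰, a¹¹, a¹², a¹³, a¹⁴, a¹⁵, a¹⁶, a¹⁷, a¹⁸}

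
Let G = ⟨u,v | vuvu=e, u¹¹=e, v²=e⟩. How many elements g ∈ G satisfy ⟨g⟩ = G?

⟨g⟩ = G would require ord(g) = |G| = 22, but the maximum element order in G is 11 < 22. So G is not cyclic and no single element generates it: the count is 0.

Answer: 0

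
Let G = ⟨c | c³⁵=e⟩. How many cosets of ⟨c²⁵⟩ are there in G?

First find ord(c²⁵) by computing successive powers:
  (c²⁵)¹ = c²⁵, (c²⁵)² = c¹⁵, (c²⁵)³ = c⁵, (c²⁵)⁴ = c³⁰, (c²⁵)⁵ = c²⁰, (c²⁵)⁶ = c¹⁰, (c²⁵)⁷ = e.
So |⟨c²⁵⟩| = ord(c²⁵) = 7. With |G| = 35, by Lagrange [G : ⟨c²⁵⟩] = 35/7 = 5.

Answer: 5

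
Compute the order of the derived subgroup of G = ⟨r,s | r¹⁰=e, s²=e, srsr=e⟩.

G' = [G, G] is generated by all commutators. The generator-pair commutators are: [r, s] = r².
The subgroup they normally generate is {e, r², r⁴, r⁶, r⁸}, of order 5.
Check: |G/G'| = 20/5 = 4 is the order of the abelianisation.

Answer: 5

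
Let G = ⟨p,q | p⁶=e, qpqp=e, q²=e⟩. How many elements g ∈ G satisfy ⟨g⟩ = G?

⟨g⟩ = G would require ord(g) = |G| = 12, but the maximum element order in G is 6 < 12. So G is not cyclic and no single element generates it: the count is 0.

Answer: 0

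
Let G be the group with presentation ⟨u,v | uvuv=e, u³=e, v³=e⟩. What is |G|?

Enumerate words in the generators, reducing via the relations: the distinct elements are
  {e, u, v, uv, u², v², uv², u²v, vu², v²u, uv²u, u²v²}.
No further products give new elements, so |G| = 12.

Answer: 12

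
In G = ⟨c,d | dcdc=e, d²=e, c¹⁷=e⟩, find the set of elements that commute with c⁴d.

⟨c⁴d⟩ ⊆ C_G(c⁴d) since powers of c⁴d commute with c⁴d; so |C_G(c⁴d)| ≥ |⟨c⁴d⟩| = 2.
By orbit–stabilizer, |C_G(c⁴d)| = |G| / |conj. class of c⁴d| = 34 / 17 = 2.
The 2 elements commuting with c⁴d are {e, c⁴d}.

Answer: {e, c⁴d}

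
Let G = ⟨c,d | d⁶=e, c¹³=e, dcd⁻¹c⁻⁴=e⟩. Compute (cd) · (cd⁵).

Compute (cd) · (cd⁵) by multiplying left to right and reducing via the relations at each step:
  (cd) · c = c⁵d
  (c⁵d) · d⁵ = c⁵

Answer: c⁵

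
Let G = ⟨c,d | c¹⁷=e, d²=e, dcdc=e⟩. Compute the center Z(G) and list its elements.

An element z ∈ Z(G) iff z commutes with every generator.
For example e is central: e·c = c = c·e; e·d = d = d·e.
Whereas c ∉ Z(G) since c·d = cd ≠ c¹⁶d = d·c.
Checking each of the 34 elements this way gives Z(G) = {e}, of order 1.

Answer: {e}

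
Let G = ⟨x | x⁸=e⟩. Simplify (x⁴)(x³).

Compute (x⁴) · (x³) by multiplying left to right and reducing via the relations at each step:
  (x⁴) · x³ = x⁷

Answer: x⁷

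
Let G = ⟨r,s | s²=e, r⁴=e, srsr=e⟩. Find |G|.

Enumerate words in the generators, reducing via the relations: the distinct elements are
  {e, r, s, rs, r², r³, r²s, r³s}.
No further products give new elements, so |G| = 8.

Answer: 8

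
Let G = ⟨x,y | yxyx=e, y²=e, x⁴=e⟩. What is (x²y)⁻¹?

The order of (x²y) is 2 (smallest k with (x²y)ᵏ = e), so (x²y)⁻¹ = (x²y)¹ = x²y.
Check: (x²y) · (x²y) → (x²y) · x² = y;   y · y = e, giving e as required.

Answer: x²y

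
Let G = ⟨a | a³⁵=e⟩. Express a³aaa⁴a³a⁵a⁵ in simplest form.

Multiply left to right, reducing at each step:
  (a³) · a = a⁴
  (a⁴) · a = a⁵
  (a⁵) · a⁴ = a⁹
  (a⁹) · a³ = a¹²
  (a¹²) · a⁵ = a¹⁷
  (a¹⁷) · a⁵ = a²²

Answer: a²²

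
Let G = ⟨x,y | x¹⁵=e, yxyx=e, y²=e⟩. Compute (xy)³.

Compute successive powers of (xy), reducing at each step:
  (xy)²: (xy) · x = y;   y · y = e
  (xy)³: e · x = x;   x · y = xy

Answer: xy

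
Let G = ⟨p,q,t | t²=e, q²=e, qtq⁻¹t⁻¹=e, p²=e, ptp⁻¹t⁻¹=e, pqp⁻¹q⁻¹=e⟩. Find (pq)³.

Compute successive powers of (pq), reducing at each step:
  (pq)²: (pq) · p = q;   q · q = e
  (pq)³: e · p = p;   p · q = pq

Answer: pq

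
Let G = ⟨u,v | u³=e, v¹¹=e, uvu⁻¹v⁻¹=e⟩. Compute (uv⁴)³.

Compute successive powers of (uv⁴), reducing at each step:
  (uv⁴)²: (uv⁴) · u = u²v⁴;   (u²v⁴) · v⁴ = u²v⁸
  (uv⁴)³: (u²v⁸) · u = v⁸;   (v⁸) · v⁴ = v

Answer: v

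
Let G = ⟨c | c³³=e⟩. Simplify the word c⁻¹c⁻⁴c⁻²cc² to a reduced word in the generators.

Multiply left to right, reducing at each step:
  (c³²) · c⁻⁴ = c²⁸
  (c²⁸) · c⁻² = c²⁶
  (c²⁶) · c = c²⁷
  (c²⁷) · c² = c²⁹

Answer: c²⁹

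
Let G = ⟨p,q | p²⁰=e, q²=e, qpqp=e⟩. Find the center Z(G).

An element z ∈ Z(G) iff z commutes with every generator.
For example p¹⁰ is central: (p¹⁰)·p = p¹¹ = p·(p¹⁰); (p¹⁰)·q = p¹⁰q = q·(p¹⁰).
Whereas p ∉ Z(G) since p·q = pq ≠ p¹⁹q = q·p.
Checking each of the 40 elements this way gives Z(G) = {e, p¹⁰}, of order 2.

Answer: {e, p¹⁰}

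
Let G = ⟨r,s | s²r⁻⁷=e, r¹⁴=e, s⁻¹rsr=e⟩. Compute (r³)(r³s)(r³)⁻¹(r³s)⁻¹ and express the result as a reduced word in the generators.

[(r³), (r³s)] = (r³)·(r³s)·(r³)⁻¹·(r³s)⁻¹.
  (r³) · (r³s) = r⁶s
  (r⁶s) · (r¹¹) = r²s⁻¹
  (r²s⁻¹) · (r³s⁻¹) = r⁶

Answer: r⁶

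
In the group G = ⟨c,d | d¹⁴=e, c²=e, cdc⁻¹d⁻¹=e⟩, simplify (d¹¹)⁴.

Compute successive powers of (d¹¹), reducing at each step:
  (d¹¹)²: (d¹¹) · d¹¹ = d⁸
  (d¹¹)³: (d⁸) · d¹¹ = d⁵
  (d¹¹)⁴: (d⁵) · d¹¹ = d²

Answer: d²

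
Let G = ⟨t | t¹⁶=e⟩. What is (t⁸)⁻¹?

The order of (t⁸) is 2 (smallest k with (t⁸)ᵏ = e), so (t⁸)⁻¹ = (t⁸)¹ = t⁸.
Check: (t⁸) · (t⁸) → (t⁸) · t⁸ = e, giving e as required.

Answer: t⁸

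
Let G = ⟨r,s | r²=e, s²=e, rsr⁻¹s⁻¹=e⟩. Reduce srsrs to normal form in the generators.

Multiply left to right, reducing at each step:
  s · r = rs
  (rs) · s = r
  r · r = e
  e · s = s

Answer: s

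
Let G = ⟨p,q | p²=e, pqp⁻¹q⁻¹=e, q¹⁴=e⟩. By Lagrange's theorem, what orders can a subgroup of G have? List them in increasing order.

|G| = 28 = 2² · 7. By Lagrange's theorem the order of any subgroup divides 28; the divisors of 28 are 1, 2, 4, 7, 14, 28.

Answer: 1, 2, 4, 7, 14, 28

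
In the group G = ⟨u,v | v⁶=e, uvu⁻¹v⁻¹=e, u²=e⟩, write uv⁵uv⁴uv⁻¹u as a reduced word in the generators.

Multiply left to right, reducing at each step:
  u · v⁵ = uv⁵
  (uv⁵) · u = v⁵
  (v⁵) · v⁴ = v³
  (v³) · u = uv³
  (uv³) · v⁻¹ = uv²
  (uv²) · u = v²

Answer: v²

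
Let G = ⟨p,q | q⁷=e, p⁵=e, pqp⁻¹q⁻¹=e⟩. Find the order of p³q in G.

Compute successive powers until reaching e:
  (p³q)¹ = p³q, (p³q)² = pq², (p³q)³ = p⁴q³, (p³q)⁴ = p²q⁴, (p³q)⁵ = q⁵, (p³q)⁶ = p³q⁶, (p³q)⁷ = p, (p³q)⁸ = p⁴q, (p³q)⁹ = p²q², (p³q)¹⁰ = q³, (p³q)¹¹ = p³q⁴, (p³q)¹² = pq⁵, (p³q)¹³ = p⁴q⁶, (p³q)¹⁴ = p², (p³q)¹⁵ = q, (p³q)¹⁶ = p³q², (p³q)¹⁷ = pq³, (p³q)¹⁸ = p⁴q⁴, (p³q)¹⁹ = p²q⁵, (p³q)²⁰ = q⁶, (p³q)²¹ = p³, (p³q)²² = pq, (p³q)²³ = p⁴q², (p³q)²⁴ = p²q³, (p³q)²⁵ = q⁴, (p³q)²⁶ = p³q⁵, (p³q)²⁷ = pq⁶, (p³q)²⁸ = p⁴, (p³q)²⁹ = p²q, (p³q)³⁰ = q², (p³q)³¹ = p³q³, (p³q)³² = pq⁴, (p³q)³³ = p⁴q⁵, (p³q)³⁴ = p²q⁶, (p³q)³⁵ = e.
The smallest positive k with (p³q)ᵏ = e is 35.

Answer: 35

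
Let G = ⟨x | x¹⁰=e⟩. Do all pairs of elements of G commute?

G has a single generator, so G is cyclic and hence abelian.

Answer: Yes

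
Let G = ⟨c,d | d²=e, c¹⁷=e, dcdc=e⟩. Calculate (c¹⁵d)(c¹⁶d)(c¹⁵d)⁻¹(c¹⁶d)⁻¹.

[(c¹⁵d), (c¹⁶d)] = (c¹⁵d)·(c¹⁶d)·(c¹⁵d)⁻¹·(c¹⁶d)⁻¹.
  (c¹⁵d) · (c¹⁶d) = c¹⁶
  (c¹⁶) · (c¹⁵d) = c¹⁴d
  (c¹⁴d) · (c¹⁶d) = c¹⁵

Answer: c¹⁵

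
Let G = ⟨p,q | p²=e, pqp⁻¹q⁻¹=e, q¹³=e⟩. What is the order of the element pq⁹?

Compute successive powers until reaching e:
  (pq⁹)¹ = pq⁹, (pq⁹)² = q⁵, (pq⁹)³ = pq, (pq⁹)⁴ = q¹⁰, (pq⁹)⁵ = pq⁶, (pq⁹)⁶ = q², (pq⁹)⁷ = pq¹¹, (pq⁹)⁸ = q⁷, (pq⁹)⁹ = pq³, (pq⁹)¹⁰ = q¹², (pq⁹)¹¹ = pq⁸, (pq⁹)¹² = q⁴, (pq⁹)¹³ = p, (pq⁹)¹⁴ = q⁹, (pq⁹)¹⁵ = pq⁵, (pq⁹)¹⁶ = q, (pq⁹)¹⁷ = pq¹⁰, (pq⁹)¹⁸ = q⁶, (pq⁹)¹⁹ = pq², (pq⁹)²⁰ = q¹¹, (pq⁹)²¹ = pq⁷, (pq⁹)²² = q³, (pq⁹)²³ = pq¹², (pq⁹)²⁴ = q⁸, (pq⁹)²⁵ = pq⁴, (pq⁹)²⁶ = e.
The smallest positive k with (pq⁹)ᵏ = e is 26.

Answer: 26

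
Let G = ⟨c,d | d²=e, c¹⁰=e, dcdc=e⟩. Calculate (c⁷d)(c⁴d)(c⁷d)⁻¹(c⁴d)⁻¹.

[(c⁷d), (c⁴d)] = (c⁷d)·(c⁴d)·(c⁷d)⁻¹·(c⁴d)⁻¹.
  (c⁷d) · (c⁴d) = c³
  (c³) · (c⁷d) = d
  d · (c⁴d) = c⁶

Answer: c⁶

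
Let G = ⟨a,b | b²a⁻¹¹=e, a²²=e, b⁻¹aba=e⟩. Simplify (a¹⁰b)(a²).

Compute (a¹⁰b) · (a²) by multiplying left to right and reducing via the relations at each step:
  (a¹⁰b) · a² = a⁸b

Answer: a⁸b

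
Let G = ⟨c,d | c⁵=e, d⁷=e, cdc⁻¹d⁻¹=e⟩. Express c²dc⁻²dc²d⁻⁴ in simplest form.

Multiply left to right, reducing at each step:
  (c²) · d = c²d
  (c²d) · c⁻² = d
  d · d = d²
  (d²) · c² = c²d²
  (c²d²) · d⁻⁴ = c²d⁵

Answer: c²d⁵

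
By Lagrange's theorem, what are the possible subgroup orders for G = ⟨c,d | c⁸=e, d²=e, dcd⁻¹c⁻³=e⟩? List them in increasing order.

|G| = 16 = 2⁴. By Lagrange's theorem the order of any subgroup divides 16; the divisors of 16 are 1, 2, 4, 8, 16.

Answer: 1, 2, 4, 8, 16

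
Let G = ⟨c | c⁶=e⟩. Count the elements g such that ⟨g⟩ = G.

G is cyclic of order 6. An element generates G iff its order is 6, and a cyclic group of order 6 has exactly φ(6) = 2 such elements.

Answer: 2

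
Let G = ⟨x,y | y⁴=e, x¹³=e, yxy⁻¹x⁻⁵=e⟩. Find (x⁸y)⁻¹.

The order of (x⁸y) is 4 (smallest k with (x⁸y)ᵏ = e), so (x⁸y)⁻¹ = (x⁸y)³ = xy³.
Check: (x⁸y) · (xy³) → (x⁸y) · x = y;   y · y³ = e, giving e as required.

Answer: xy³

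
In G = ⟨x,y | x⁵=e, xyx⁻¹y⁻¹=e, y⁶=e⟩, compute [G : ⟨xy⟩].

First find ord(xy) by computing successive powers:
  (xy)¹ = xy, (xy)² = x²y², (xy)³ = x³y³, (xy)⁴ = x⁴y⁴, (xy)⁵ = y⁵, (xy)⁶ = x, (xy)⁷ = x²y, (xy)⁸ = x³y², (xy)⁹ = x⁴y³, (xy)¹⁰ = y⁴, (xy)¹¹ = xy⁵, (xy)¹² = x², (xy)¹³ = x³y, (xy)¹⁴ = x⁴y², (xy)¹⁵ = y³, (xy)¹⁶ = xy⁴, (xy)¹⁷ = x²y⁵, (xy)¹⁸ = x³, (xy)¹⁹ = x⁴y, (xy)²⁰ = y², (xy)²¹ = xy³, (xy)²² = x²y⁴, (xy)²³ = x³y⁵, (xy)²⁴ = x⁴, (xy)²⁵ = y, (xy)²⁶ = xy², (xy)²⁷ = x²y³, (xy)²⁸ = x³y⁴, (xy)²⁹ = x⁴y⁵, (xy)³⁰ = e.
So |⟨xy⟩| = ord(xy) = 30. With |G| = 30, by Lagrange [G : ⟨xy⟩] = 30/30 = 1.

Answer: 1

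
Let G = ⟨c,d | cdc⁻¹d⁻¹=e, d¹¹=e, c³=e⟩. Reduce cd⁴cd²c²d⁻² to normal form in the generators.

Multiply left to right, reducing at each step:
  c · d⁴ = cd⁴
  (cd⁴) · c = c²d⁴
  (c²d⁴) · d² = c²d⁶
  (c²d⁶) · c² = cd⁶
  (cd⁶) · d⁻² = cd⁴

Answer: cd⁴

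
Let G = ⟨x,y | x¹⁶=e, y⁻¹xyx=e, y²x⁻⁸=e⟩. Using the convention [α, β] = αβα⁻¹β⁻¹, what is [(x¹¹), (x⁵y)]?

[(x¹¹), (x⁵y)] = (x¹¹)·(x⁵y)·(x¹¹)⁻¹·(x⁵y)⁻¹.
  (x¹¹) · (x⁵y) = y
  y · (x⁵) = x³y⁻¹
  (x³y⁻¹) · (x⁵y⁻¹) = x⁶

Answer: x⁶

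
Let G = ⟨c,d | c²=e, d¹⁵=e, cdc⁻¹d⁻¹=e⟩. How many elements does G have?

Enumerate words in the generators, reducing via the relations: the distinct elements are
  {c, d, e, cd, d², d³, d⁴, d⁵, d⁶, d⁷, d⁸, d⁹, cd², cd³, cd⁴, cd⁵, cd⁶, cd⁷, cd⁸, cd⁹, d¹², d¹³, d¹¹, d¹⁰, d¹⁴, cd¹², cd¹³, cd¹¹, cd¹⁰, cd¹⁴}.
No further products give new elements, so |G| = 30.

Answer: 30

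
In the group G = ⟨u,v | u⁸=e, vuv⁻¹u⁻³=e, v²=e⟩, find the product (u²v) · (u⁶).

Compute (u²v) · (u⁶) by multiplying left to right and reducing via the relations at each step:
  (u²v) · u⁶ = u⁴v

Answer: u⁴v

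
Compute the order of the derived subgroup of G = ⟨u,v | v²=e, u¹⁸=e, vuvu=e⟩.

G' = [G, G] is generated by all commutators. The generator-pair commutators are: [u, v] = u².
The subgroup they normally generate is {e, u², u⁴, u⁶, u⁸, u¹⁰, u¹², u¹⁴, u¹⁶}, of order 9.
Check: |G/G'| = 36/9 = 4 is the order of the abelianisation.

Answer: 9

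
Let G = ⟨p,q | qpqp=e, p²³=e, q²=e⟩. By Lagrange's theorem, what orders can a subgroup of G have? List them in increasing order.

|G| = 46 = 2 · 23. By Lagrange's theorem the order of any subgroup divides 46; the divisors of 46 are 1, 2, 23, 46.

Answer: 1, 2, 23, 46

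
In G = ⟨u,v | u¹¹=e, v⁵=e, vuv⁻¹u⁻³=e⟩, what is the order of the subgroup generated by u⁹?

|⟨u⁹⟩| equals the order of u⁹. Compute successive powers until reaching e:
  (u⁹)¹ = u⁹, (u⁹)² = u⁷, (u⁹)³ = u⁵, (u⁹)⁴ = u³, (u⁹)⁵ = u, (u⁹)⁶ = u¹⁰, (u⁹)⁷ = u⁸, (u⁹)⁸ = u⁶, (u⁹)⁹ = u⁴, (u⁹)¹⁰ = u², (u⁹)¹¹ = e.
The smallest positive k with (u⁹)ᵏ = e is 11, so |⟨u⁹⟩| = 11.

Answer: 11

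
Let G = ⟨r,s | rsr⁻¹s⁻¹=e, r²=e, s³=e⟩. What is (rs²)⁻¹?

The order of (rs²) is 6 (smallest k with (rs²)ᵏ = e), so (rs²)⁻¹ = (rs²)⁵ = rs.
Check: (rs²) · (rs) → (rs²) · r = s²;   (s²) · s = e, giving e as required.

Answer: rs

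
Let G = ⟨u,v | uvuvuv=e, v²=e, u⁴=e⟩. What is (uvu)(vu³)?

Compute (uvu) · (vu³) by multiplying left to right and reducing via the relations at each step:
  (uvu) · v = vu³
  (vu³) · u³ = vu²

Answer: vu²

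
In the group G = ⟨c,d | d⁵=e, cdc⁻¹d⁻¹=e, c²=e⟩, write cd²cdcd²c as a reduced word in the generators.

Multiply left to right, reducing at each step:
  c · d² = cd²
  (cd²) · c = d²
  (d²) · d = d³
  (d³) · c = cd³
  (cd³) · d² = c
  c · c = e

Answer: e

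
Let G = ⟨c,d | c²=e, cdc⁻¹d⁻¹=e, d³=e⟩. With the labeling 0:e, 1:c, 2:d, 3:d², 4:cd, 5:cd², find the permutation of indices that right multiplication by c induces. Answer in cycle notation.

(0 1)(2 4)(3 5)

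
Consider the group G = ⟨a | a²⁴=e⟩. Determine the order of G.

G is generated by a single element, so G is cyclic. The relator gives a²⁴ = e and no smaller power is forced to be e, so the 24 powers {a, e, a², a³, a⁴, a⁵, a⁶, a⁷, a⁸, a⁹, a²², a²³, a²¹, a²⁰, a¹², a¹³, a¹¹, a¹⁰, a¹⁴, a¹⁵, a¹⁶, a¹⁷, a¹⁸, a¹⁹} are distinct. Hence |G| = 24.

Answer: 24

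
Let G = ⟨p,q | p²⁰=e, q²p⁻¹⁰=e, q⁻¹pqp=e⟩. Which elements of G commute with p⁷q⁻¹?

⟨p⁷q⁻¹⟩ ⊆ C_G(p⁷q⁻¹) since powers of p⁷q⁻¹ commute with p⁷q⁻¹; so |C_G(p⁷q⁻¹)| ≥ |⟨p⁷q⁻¹⟩| = 4.
By orbit–stabilizer, |C_G(p⁷q⁻¹)| = |G| / |conj. class of p⁷q⁻¹| = 40 / 10 = 4.
The 4 elements commuting with p⁷q⁻¹ are {e, p¹⁰, p⁷q, p⁷q⁻¹}.

Answer: {e, p¹⁰, p⁷q, p⁷q⁻¹}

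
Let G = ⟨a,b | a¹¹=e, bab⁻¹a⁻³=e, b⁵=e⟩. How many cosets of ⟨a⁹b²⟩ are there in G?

First find ord(a⁹b²) by computing successive powers:
  (a⁹b²)¹ = a⁹b², (a⁹b²)² = a²b⁴, (a⁹b²)³ = a⁵b, (a⁹b²)⁴ = a¹⁰b³, (a⁹b²)⁵ = e.
So |⟨a⁹b²⟩| = ord(a⁹b²) = 5. With |G| = 55, by Lagrange [G : ⟨a⁹b²⟩] = 55/5 = 11.

Answer: 11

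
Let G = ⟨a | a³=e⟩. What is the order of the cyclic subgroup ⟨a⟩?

|⟨a⟩| equals the order of a. Compute successive powers until reaching e:
  a¹ = a, a² = a², a³ = e.
The smallest positive k with aᵏ = e is 3, so |⟨a⟩| = 3.

Answer: 3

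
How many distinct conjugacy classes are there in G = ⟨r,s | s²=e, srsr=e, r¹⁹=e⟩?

The conjugacy classes (representative and size) are:
  [e] (size 1), [r¹⁸] (size 2), [r²] (size 2), [r¹⁶] (size 2), [r⁴] (size 2), [r¹⁴] (size 2), [r¹³] (size 2), [r¹²] (size 2), [r⁸] (size 2), [r⁹] (size 2), [s] (size 19).
Class equation: 1 + 2 + 2 + 2 + 2 + 2 + 2 + 2 + 2 + 2 + 19 = 38 = |G|. So G has 11 conjugacy classes.

Answer: 11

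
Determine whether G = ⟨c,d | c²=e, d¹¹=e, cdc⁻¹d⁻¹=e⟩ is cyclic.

|G| = 22. The element cd has order 22 (its powers give 22 distinct elements), so ⟨cd⟩ = G and G is cyclic.

Answer: Yes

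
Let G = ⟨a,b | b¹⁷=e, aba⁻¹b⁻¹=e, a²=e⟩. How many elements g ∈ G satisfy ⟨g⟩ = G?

G is cyclic of order 34. An element generates G iff its order is 34, and a cyclic group of order 34 has exactly φ(34) = 16 such elements.

Answer: 16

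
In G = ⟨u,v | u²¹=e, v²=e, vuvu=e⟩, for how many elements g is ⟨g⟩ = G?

⟨g⟩ = G would require ord(g) = |G| = 42, but the maximum element order in G is 21 < 42. So G is not cyclic and no single element generates it: the count is 0.

Answer: 0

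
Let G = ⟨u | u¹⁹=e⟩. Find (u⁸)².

Compute successive powers of (u⁸), reducing at each step:
  (u⁸)²: (u⁸) · u⁸ = u¹⁶

Answer: u¹⁶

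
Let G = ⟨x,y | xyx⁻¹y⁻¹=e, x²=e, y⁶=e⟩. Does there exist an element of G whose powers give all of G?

|G| = 12, but the maximum element order in G is 6 < 12. No single element generates all of G, so G is not cyclic.

Answer: No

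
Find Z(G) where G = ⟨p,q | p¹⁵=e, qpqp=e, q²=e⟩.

An element z ∈ Z(G) iff z commutes with every generator.
For example e is central: e·p = p = p·e; e·q = q = q·e.
Whereas p ∉ Z(G) since p·q = pq ≠ p¹⁴q = q·p.
Checking each of the 30 elements this way gives Z(G) = {e}, of order 1.

Answer: {e}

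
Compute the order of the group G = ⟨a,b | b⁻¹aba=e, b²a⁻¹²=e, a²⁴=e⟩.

Enumerate words in the generators, reducing via the relations: the distinct elements are
  {a, b, e, ab, a², a³, a⁴, a⁵, a⁶, a⁷, a⁸, a⁹, a²b, a²², a²³, a²¹, a²⁰, a³b, a¹², a¹³, a¹¹, a¹⁰, a¹⁴, a¹⁵, a¹⁶, a¹⁷, a¹⁸, a¹⁹, a⁴b, a⁵b, a⁶b, a⁷b, a⁸b, a⁹b, b⁻¹, ab⁻¹, a¹¹b, a¹⁰b, a²b⁻¹, a³b⁻¹, a⁴b⁻¹, a⁵b⁻¹, a⁶b⁻¹, a⁷b⁻¹, a⁸b⁻¹, a⁹b⁻¹, a¹¹b⁻¹, a¹⁰b⁻¹}.
No further products give new elements, so |G| = 48.

Answer: 48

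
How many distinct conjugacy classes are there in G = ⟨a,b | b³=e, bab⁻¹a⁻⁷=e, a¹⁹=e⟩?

The conjugacy classes (representative and size) are:
  [e] (size 1), [a¹¹] (size 3), [a¹⁴] (size 3), [a⁶] (size 3), [a¹⁷] (size 3), [a¹²] (size 3), [a¹⁰] (size 3), [a²b] (size 19), [a¹⁸b²] (size 19).
Class equation: 1 + 3 + 3 + 3 + 3 + 3 + 3 + 19 + 19 = 57 = |G|. So G has 9 conjugacy classes.

Answer: 9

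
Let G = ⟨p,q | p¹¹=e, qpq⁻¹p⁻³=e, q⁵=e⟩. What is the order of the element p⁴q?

Compute successive powers until reaching e:
  (p⁴q)¹ = p⁴q, (p⁴q)² = p⁵q², (p⁴q)³ = p⁸q³, (p⁴q)⁴ = p⁶q⁴, (p⁴q)⁵ = e.
The smallest positive k with (p⁴q)ᵏ = e is 5.

Answer: 5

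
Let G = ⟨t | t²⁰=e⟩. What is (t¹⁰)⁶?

Compute successive powers of (t¹⁰), reducing at each step:
  (t¹⁰)²: (t¹⁰) · t¹⁰ = e
  (t¹⁰)³: e · t¹⁰ = t¹⁰
  (t¹⁰)⁴: (t¹⁰) · t¹⁰ = e
  (t¹⁰)⁵: e · t¹⁰ = t¹⁰
  (t¹⁰)⁶: (t¹⁰) · t¹⁰ = e

Answer: e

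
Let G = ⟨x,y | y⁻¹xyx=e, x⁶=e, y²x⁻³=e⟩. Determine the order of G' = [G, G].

G' = [G, G] is generated by all commutators. The generator-pair commutators are: [x, y] = x².
The subgroup they normally generate is {e, x², x⁴}, of order 3.
Check: |G/G'| = 12/3 = 4 is the order of the abelianisation.

Answer: 3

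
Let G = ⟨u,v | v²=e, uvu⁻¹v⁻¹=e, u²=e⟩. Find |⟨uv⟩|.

|⟨uv⟩| equals the order of uv. Compute successive powers until reaching e:
  (uv)¹ = uv, (uv)² = e.
The smallest positive k with (uv)ᵏ = e is 2, so |⟨uv⟩| = 2.

Answer: 2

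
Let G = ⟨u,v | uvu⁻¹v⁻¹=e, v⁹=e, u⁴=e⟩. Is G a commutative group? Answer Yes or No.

Each pair of generators commutes: u·v = uv = v·u. Since the generators pairwise commute, every element of G commutes with every other, so G is abelian.

Answer: Yes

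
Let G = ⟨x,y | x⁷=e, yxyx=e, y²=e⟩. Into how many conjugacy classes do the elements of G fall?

The conjugacy classes (representative and size) are:
  [e] (size 1), [x⁶] (size 2), [x⁵] (size 2), [x⁴] (size 2), [xy] (size 7).
Class equation: 1 + 2 + 2 + 2 + 7 = 14 = |G|. So G has 5 conjugacy classes.

Answer: 5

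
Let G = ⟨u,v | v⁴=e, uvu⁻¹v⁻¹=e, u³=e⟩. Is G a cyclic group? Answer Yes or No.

|G| = 12. The element uv has order 12 (its powers give 12 distinct elements), so ⟨uv⟩ = G and G is cyclic.

Answer: Yes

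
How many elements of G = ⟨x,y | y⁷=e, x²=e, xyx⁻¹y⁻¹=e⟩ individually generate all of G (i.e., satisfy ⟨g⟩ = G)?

G is cyclic of order 14. An element generates G iff its order is 14, and a cyclic group of order 14 has exactly φ(14) = 6 such elements.

Answer: 6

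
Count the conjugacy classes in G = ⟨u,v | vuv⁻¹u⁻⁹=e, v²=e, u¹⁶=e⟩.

The conjugacy classes (representative and size) are:
  [e] (size 1), [u⁹] (size 2), [u²] (size 1), [u³] (size 2), [u⁴] (size 1), [u¹³] (size 2), [u⁶] (size 1), [u¹⁵] (size 2), [u⁸] (size 1), [u¹⁰] (size 1), [u¹²] (size 1), [u¹⁴] (size 1), [v] (size 2), [uv] (size 2), [u²v] (size 2), [u¹¹v] (size 2), [u⁴v] (size 2), [u¹³v] (size 2), [u¹⁴v] (size 2), [u¹⁵v] (size 2).
Class equation: 1 + 2 + 1 + 2 + 1 + 2 + 1 + 2 + 1 + 1 + 1 + 1 + 2 + 2 + 2 + 2 + 2 + 2 + 2 + 2 = 32 = |G|. So G has 20 conjugacy classes.

Answer: 20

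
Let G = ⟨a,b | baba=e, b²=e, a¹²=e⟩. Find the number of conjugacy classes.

The conjugacy classes (representative and size) are:
  [e] (size 1), [a¹¹] (size 2), [a²] (size 2), [a⁹] (size 2), [a⁴] (size 2), [a⁵] (size 2), [a⁶] (size 1), [b] (size 6), [ab] (size 6).
Class equation: 1 + 2 + 2 + 2 + 2 + 2 + 1 + 6 + 6 = 24 = |G|. So G has 9 conjugacy classes.

Answer: 9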